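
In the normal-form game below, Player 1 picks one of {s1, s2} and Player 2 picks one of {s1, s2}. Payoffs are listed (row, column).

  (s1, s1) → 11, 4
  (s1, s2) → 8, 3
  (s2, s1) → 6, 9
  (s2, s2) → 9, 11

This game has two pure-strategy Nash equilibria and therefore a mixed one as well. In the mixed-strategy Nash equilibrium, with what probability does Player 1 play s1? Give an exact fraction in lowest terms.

2/3

Player 1's mix p on s1 must make Player 2 indifferent between s1 and s2.
Player 2's payoff from s1: 4p + 9(1−p). From s2: 3p + 11(1−p).
Set equal: 1p = 2(1−p) → p = 2/3.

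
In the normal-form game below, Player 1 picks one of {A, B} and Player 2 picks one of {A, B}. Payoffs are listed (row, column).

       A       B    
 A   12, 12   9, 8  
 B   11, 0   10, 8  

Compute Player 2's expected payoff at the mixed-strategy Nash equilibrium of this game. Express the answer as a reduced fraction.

Player 1 mixes with probability p on A, chosen so Player 2 is indifferent: 12p + 0(1−p) = 8p + 8(1−p) gives p = 2/3.
Player 2's expected payoff is 12·2/3 + 0·1/3 = 8.

8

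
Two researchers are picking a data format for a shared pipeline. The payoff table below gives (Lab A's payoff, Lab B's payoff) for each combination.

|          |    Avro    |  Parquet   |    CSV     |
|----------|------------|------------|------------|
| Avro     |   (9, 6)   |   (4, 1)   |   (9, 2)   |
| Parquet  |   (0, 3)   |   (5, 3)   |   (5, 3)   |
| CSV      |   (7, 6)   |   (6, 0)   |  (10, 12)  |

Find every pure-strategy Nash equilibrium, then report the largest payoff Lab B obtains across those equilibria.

12

Both Avro is a pure NE (Lab A: 9 ≥ 7; Lab B: 6 ≥ 2). Lab B gets 6.
Both CSV is a pure NE (Lab A: 10 ≥ 9; Lab B: 12 ≥ 6). Lab B gets 12.
Every other cell has a profitable deviation for at least one player. Highest of {6, 12} is 12.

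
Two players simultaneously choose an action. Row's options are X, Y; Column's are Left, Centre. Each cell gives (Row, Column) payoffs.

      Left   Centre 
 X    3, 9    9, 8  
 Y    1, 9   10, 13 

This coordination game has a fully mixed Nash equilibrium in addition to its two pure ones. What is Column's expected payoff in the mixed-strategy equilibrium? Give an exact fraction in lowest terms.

9

Row mixes with probability p on X, chosen so Column is indifferent: 9p + 9(1−p) = 8p + 13(1−p) gives p = 4/5.
Column's expected payoff is 9·4/5 + 9·1/5 = 9.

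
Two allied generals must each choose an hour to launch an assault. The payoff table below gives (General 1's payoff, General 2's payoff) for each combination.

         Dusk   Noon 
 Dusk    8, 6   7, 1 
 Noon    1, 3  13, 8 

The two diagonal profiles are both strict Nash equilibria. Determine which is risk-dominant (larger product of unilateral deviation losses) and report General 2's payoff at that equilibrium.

At both Dusk: General 1 loses 8 − 1 = 7 by deviating; General 2 loses 6 − 1 = 5. Product = 7·5 = 35.
At both Noon: General 1 loses 13 − 7 = 6 by deviating; General 2 loses 8 − 3 = 5. Product = 6·5 = 30.
35 > 30, so both Dusk is risk-dominant. General 2's payoff there is 6.

6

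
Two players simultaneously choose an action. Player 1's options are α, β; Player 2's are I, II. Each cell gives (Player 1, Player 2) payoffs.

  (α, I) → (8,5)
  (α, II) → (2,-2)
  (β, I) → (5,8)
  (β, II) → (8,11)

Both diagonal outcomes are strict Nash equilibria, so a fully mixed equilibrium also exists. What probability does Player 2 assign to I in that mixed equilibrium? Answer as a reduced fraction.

2/3

Player 2's mix q on I must make Player 1 indifferent between α and β.
Player 1's payoff from α: 8q + 2(1−q). From β: 5q + 8(1−q).
Set equal: 3q = 6(1−q) → q = 6/9 = 2/3.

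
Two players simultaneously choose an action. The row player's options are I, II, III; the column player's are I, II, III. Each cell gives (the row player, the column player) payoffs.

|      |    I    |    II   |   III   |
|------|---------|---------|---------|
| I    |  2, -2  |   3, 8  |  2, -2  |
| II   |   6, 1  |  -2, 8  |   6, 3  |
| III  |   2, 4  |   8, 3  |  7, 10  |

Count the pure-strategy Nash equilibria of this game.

1

Both III: the row player gets 7 (best alternative 6); the column player gets 10 (best alternative 4). Neither deviates — NE.
Both II is not a NE: the row player would switch to III (8 > -2).
No other cell survives both best-response checks, so there is 1 pure NE.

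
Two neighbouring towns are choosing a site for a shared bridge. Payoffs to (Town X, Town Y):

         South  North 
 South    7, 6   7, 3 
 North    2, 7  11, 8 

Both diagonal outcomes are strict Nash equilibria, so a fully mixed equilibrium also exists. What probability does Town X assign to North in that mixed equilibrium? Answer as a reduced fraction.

3/4

Town X's mix p on South must make Town Y indifferent between South and North.
Town Y's payoff from South: 6p + 7(1−p). From North: 3p + 8(1−p).
Set equal: 3p = 1(1−p) → p = 1/4.
Probability on North is 1 − 1/4 = 3/4.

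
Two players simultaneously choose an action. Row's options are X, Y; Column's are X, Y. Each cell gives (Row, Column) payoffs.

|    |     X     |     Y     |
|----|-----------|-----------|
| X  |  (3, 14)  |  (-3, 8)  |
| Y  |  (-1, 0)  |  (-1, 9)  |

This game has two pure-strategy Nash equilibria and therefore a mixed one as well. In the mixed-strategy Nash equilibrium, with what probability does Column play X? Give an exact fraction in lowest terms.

Column's mix q on X must make Row indifferent between X and Y.
Row's payoff from X: 3q + (-3)(1−q). From Y: (-1)q + (-1)(1−q).
Set equal: 4q = 2(1−q) → q = 2/6 = 1/3.

1/3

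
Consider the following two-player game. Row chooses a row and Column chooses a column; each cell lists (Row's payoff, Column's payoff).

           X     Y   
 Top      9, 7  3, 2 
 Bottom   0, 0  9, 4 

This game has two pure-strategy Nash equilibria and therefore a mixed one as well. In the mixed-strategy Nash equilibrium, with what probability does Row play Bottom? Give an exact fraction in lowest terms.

5/9

Row's mix p on Top must make Column indifferent between X and Y.
Column's payoff from X: 7p + 0(1−p). From Y: 2p + 4(1−p).
Set equal: 5p = 4(1−p) → p = 4/9.
Probability on Bottom is 1 − 4/9 = 5/9.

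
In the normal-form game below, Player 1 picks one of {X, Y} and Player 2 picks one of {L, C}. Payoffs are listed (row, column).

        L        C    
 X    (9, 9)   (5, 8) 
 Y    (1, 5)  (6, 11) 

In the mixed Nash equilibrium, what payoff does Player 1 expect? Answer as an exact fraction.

49/9

Player 2 mixes with probability q on L, chosen so Player 1 is indifferent: 9q + 5(1−q) = 1q + 6(1−q) gives q = 1/9.
Player 1's expected payoff (from either row, since indifferent) is 9·1/9 + 5·8/9 = 49/9.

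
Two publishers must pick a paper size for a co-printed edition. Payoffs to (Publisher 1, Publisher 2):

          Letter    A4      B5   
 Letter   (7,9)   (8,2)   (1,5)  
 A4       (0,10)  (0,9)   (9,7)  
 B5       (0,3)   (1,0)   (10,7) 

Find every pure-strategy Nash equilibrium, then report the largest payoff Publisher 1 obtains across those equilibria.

Both Letter is a pure NE (Publisher 1: 7 ≥ 0; Publisher 2: 9 ≥ 5). Publisher 1 gets 7.
Both B5 is a pure NE (Publisher 1: 10 ≥ 9; Publisher 2: 7 ≥ 3). Publisher 1 gets 10.
Every other cell has a profitable deviation for at least one player. Highest of {7, 10} is 10.

10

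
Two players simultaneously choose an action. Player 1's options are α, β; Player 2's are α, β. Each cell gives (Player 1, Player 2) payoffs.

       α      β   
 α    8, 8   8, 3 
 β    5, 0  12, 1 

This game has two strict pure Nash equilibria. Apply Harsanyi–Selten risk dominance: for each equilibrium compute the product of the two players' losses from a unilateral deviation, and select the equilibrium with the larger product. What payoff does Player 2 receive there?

At both α: Player 1 loses 8 − 5 = 3 by deviating; Player 2 loses 8 − 3 = 5. Product = 3·5 = 15.
At both β: Player 1 loses 12 − 8 = 4 by deviating; Player 2 loses 1 − 0 = 1. Product = 4·1 = 4.
15 > 4, so both α is risk-dominant. Player 2's payoff there is 8.

8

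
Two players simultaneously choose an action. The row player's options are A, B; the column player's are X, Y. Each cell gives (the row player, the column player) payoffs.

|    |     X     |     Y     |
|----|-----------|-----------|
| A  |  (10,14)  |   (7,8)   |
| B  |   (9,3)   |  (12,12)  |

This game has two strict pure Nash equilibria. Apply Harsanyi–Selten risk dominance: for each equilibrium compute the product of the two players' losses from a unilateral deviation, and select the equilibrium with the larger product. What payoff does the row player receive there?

12

At (A, X): the row player loses 10 − 9 = 1 by deviating; the column player loses 14 − 8 = 6. Product = 1·6 = 6.
At (B, Y): the row player loses 12 − 7 = 5 by deviating; the column player loses 12 − 3 = 9. Product = 5·9 = 45.
45 > 6, so (B, Y) is risk-dominant. The row player's payoff there is 12.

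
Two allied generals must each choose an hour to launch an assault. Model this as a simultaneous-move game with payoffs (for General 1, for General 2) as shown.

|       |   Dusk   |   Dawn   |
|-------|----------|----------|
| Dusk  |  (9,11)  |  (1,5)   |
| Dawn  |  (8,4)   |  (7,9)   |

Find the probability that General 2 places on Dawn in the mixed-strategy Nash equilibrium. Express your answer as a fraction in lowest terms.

General 2's mix q on Dusk must make General 1 indifferent between Dusk and Dawn.
General 1's payoff from Dusk: 9q + 1(1−q). From Dawn: 8q + 7(1−q).
Set equal: 1q = 6(1−q) → q = 6/7.
Probability on Dawn is 1 − 6/7 = 1/7.

1/7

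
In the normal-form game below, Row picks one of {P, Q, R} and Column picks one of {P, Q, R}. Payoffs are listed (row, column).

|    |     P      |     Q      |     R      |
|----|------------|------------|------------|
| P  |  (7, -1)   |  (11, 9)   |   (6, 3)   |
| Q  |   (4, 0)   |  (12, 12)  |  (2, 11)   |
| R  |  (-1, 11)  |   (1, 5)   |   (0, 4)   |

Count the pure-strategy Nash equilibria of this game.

1

Both Q: Row gets 12 (best alternative 11); Column gets 12 (best alternative 11). Neither deviates — NE.
Both P is not a NE: Column would switch to Q (9 > -1).
No other cell survives both best-response checks, so there is 1 pure NE.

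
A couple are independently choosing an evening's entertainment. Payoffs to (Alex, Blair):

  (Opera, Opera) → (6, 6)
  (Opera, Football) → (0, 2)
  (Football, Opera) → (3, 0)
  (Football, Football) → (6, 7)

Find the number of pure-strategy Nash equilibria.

2

Both Opera: Alex gets 6 (best alternative 3); Blair gets 6 (best alternative 2). Neither deviates — NE.
Both Football: Alex gets 6 (best alternative 0); Blair gets 7 (best alternative 0). Neither deviates — NE.
(Football, Opera) is not a NE: Alex would switch to Opera (6 > 3).
No other cell survives both best-response checks, so there are 2 pure NE.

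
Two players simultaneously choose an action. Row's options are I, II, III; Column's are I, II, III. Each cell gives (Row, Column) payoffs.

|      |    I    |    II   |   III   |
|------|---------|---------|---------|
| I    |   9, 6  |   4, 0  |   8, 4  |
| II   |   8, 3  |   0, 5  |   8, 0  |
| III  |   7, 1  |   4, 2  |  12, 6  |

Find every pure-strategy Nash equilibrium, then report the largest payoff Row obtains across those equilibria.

Both I is a pure NE (Row: 9 ≥ 8; Column: 6 ≥ 4). Row gets 9.
Both III is a pure NE (Row: 12 ≥ 8; Column: 6 ≥ 2). Row gets 12.
Every other cell has a profitable deviation for at least one player. Highest of {9, 12} is 12.

12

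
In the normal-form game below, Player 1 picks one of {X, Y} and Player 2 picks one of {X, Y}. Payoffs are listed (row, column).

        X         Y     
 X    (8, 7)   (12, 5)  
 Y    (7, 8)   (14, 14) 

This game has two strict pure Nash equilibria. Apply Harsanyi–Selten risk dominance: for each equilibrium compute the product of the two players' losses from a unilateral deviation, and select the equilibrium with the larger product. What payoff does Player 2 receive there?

At both X: Player 1 loses 8 − 7 = 1 by deviating; Player 2 loses 7 − 5 = 2. Product = 1·2 = 2.
At both Y: Player 1 loses 14 − 12 = 2 by deviating; Player 2 loses 14 − 8 = 6. Product = 2·6 = 12.
12 > 2, so both Y is risk-dominant. Player 2's payoff there is 14.

14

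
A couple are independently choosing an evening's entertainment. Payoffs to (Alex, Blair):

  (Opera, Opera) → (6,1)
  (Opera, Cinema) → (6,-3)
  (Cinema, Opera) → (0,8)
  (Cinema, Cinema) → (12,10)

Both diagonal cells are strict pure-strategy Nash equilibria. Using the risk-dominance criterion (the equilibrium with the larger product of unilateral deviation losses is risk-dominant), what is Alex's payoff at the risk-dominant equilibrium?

6

At both Opera: Alex loses 6 − 0 = 6 by deviating; Blair loses 1 − (-3) = 4. Product = 6·4 = 24.
At both Cinema: Alex loses 12 − 6 = 6 by deviating; Blair loses 10 − 8 = 2. Product = 6·2 = 12.
24 > 12, so both Opera is risk-dominant. Alex's payoff there is 6.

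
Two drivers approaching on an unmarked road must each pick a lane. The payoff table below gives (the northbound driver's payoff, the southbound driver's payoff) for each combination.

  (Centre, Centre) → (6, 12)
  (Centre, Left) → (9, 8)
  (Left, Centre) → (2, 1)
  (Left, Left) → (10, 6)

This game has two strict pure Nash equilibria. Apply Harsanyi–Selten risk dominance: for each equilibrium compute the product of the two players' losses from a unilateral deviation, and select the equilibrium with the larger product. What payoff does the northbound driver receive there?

6

At both Centre: the northbound driver loses 6 − 2 = 4 by deviating; the southbound driver loses 12 − 8 = 4. Product = 4·4 = 16.
At both Left: the northbound driver loses 10 − 9 = 1 by deviating; the southbound driver loses 6 − 1 = 5. Product = 1·5 = 5.
16 > 5, so both Centre is risk-dominant. The northbound driver's payoff there is 6.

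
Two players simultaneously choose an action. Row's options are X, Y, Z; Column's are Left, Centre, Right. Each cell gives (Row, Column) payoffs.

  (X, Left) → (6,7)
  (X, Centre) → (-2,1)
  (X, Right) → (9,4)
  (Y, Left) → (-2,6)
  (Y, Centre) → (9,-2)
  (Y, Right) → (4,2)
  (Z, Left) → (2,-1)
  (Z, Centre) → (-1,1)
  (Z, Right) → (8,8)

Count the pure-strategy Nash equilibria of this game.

1

(X, Left): Row gets 6 (best alternative 2); Column gets 7 (best alternative 4). Neither deviates — NE.
(Z, Right) is not a NE: Row would switch to X (9 > 8).
No other cell survives both best-response checks, so there is 1 pure NE.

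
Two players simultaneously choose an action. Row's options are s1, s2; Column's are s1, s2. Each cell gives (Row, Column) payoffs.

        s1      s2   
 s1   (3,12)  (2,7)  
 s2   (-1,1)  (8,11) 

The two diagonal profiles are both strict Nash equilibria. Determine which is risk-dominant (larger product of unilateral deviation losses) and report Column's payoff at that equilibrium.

11

At both s1: Row loses 3 − (-1) = 4 by deviating; Column loses 12 − 7 = 5. Product = 4·5 = 20.
At both s2: Row loses 8 − 2 = 6 by deviating; Column loses 11 − 1 = 10. Product = 6·10 = 60.
60 > 20, so both s2 is risk-dominant. Column's payoff there is 11.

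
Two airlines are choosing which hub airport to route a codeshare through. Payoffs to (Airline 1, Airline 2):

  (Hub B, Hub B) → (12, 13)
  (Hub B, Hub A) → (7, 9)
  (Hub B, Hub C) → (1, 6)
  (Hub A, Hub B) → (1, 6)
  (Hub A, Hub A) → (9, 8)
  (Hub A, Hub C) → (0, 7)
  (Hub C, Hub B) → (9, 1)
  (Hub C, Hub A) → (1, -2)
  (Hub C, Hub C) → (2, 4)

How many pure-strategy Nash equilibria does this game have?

Both Hub B: Airline 1 gets 12 (best alternative 9); Airline 2 gets 13 (best alternative 9). Neither deviates — NE.
Both Hub A: Airline 1 gets 9 (best alternative 7); Airline 2 gets 8 (best alternative 7). Neither deviates — NE.
Both Hub C: Airline 1 gets 2 (best alternative 1); Airline 2 gets 4 (best alternative 1). Neither deviates — NE.
(Hub C, Hub B) is not a NE: Airline 1 would switch to Hub B (12 > 9).
No other cell survives both best-response checks, so there are 3 pure NE.

3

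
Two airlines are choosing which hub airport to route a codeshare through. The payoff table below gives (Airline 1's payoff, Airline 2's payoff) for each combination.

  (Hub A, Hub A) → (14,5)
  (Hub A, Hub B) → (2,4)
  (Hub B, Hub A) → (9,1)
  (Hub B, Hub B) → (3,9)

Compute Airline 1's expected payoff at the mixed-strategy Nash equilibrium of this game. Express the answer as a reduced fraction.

Airline 2 mixes with probability q on Hub A, chosen so Airline 1 is indifferent: 14q + 2(1−q) = 9q + 3(1−q) gives q = 1/6.
Airline 1's expected payoff (from either row, since indifferent) is 14·1/6 + 2·5/6 = 4.

4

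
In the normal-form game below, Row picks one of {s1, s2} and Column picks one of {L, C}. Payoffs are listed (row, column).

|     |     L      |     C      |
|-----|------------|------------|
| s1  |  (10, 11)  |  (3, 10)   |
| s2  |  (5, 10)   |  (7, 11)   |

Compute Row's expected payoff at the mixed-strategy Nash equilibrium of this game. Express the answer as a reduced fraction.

Column mixes with probability q on L, chosen so Row is indifferent: 10q + 3(1−q) = 5q + 7(1−q) gives q = 4/9.
Row's expected payoff (from either row, since indifferent) is 10·4/9 + 3·5/9 = 55/9.

55/9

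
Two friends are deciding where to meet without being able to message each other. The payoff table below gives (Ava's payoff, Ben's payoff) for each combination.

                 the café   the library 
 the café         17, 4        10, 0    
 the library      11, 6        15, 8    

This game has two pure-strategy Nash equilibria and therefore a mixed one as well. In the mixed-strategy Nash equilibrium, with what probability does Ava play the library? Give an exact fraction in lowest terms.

2/3

Ava's mix p on the café must make Ben indifferent between the café and the library.
Ben's payoff from the café: 4p + 6(1−p). From the library: 0p + 8(1−p).
Set equal: 4p = 2(1−p) → p = 2/6 = 1/3.
Probability on the library is 1 − 1/3 = 2/3.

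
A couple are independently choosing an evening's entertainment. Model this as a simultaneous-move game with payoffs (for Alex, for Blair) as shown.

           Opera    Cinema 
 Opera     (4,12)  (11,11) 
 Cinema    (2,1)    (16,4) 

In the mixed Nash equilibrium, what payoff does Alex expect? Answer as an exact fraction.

Blair mixes with probability q on Opera, chosen so Alex is indifferent: 4q + 11(1−q) = 2q + 16(1−q) gives q = 5/7.
Alex's expected payoff (from either row, since indifferent) is 4·5/7 + 11·2/7 = 6.

6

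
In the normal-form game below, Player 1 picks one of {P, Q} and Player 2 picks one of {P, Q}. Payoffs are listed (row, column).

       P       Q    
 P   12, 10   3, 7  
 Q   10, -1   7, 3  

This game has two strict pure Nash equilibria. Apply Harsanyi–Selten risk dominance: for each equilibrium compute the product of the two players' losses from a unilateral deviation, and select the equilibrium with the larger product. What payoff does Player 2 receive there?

At both P: Player 1 loses 12 − 10 = 2 by deviating; Player 2 loses 10 − 7 = 3. Product = 2·3 = 6.
At both Q: Player 1 loses 7 − 3 = 4 by deviating; Player 2 loses 3 − (-1) = 4. Product = 4·4 = 16.
16 > 6, so both Q is risk-dominant. Player 2's payoff there is 3.

3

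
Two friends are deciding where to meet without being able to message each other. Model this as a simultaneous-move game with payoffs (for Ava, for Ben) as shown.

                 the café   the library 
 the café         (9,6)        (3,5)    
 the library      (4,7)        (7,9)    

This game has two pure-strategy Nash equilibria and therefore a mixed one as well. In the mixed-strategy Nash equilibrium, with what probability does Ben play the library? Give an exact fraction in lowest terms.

Ben's mix q on the café must make Ava indifferent between the café and the library.
Ava's payoff from the café: 9q + 3(1−q). From the library: 4q + 7(1−q).
Set equal: 5q = 4(1−q) → q = 4/9.
Probability on the library is 1 − 4/9 = 5/9.

5/9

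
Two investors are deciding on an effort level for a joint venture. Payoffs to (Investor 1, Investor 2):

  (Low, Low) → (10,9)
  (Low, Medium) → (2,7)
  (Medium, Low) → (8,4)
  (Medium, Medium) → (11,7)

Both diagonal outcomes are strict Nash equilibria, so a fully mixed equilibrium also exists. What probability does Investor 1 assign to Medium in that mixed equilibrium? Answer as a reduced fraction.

2/5

Investor 1's mix p on Low must make Investor 2 indifferent between Low and Medium.
Investor 2's payoff from Low: 9p + 4(1−p). From Medium: 7p + 7(1−p).
Set equal: 2p = 3(1−p) → p = 3/5.
Probability on Medium is 1 − 3/5 = 2/5.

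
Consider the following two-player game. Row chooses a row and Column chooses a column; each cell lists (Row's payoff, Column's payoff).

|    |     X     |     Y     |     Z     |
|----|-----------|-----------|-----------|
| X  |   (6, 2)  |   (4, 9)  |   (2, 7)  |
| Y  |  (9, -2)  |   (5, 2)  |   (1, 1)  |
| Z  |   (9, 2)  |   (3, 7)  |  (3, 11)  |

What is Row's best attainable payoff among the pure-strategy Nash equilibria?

Both Y is a pure NE (Row: 5 ≥ 4; Column: 2 ≥ 1). Row gets 5.
Both Z is a pure NE (Row: 3 ≥ 2; Column: 11 ≥ 7). Row gets 3.
Every other cell has a profitable deviation for at least one player. Highest of {5, 3} is 5.

5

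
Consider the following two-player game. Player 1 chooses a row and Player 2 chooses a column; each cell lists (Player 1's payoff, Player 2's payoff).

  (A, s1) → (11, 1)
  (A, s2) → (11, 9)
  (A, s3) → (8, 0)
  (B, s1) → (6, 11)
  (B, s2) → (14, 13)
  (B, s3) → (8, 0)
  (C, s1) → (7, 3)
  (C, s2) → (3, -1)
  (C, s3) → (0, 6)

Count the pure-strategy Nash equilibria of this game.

1

(B, s2): Player 1 gets 14 (best alternative 11); Player 2 gets 13 (best alternative 11). Neither deviates — NE.
(A, s1) is not a NE: Player 2 would switch to s2 (9 > 1).
No other cell survives both best-response checks, so there is 1 pure NE.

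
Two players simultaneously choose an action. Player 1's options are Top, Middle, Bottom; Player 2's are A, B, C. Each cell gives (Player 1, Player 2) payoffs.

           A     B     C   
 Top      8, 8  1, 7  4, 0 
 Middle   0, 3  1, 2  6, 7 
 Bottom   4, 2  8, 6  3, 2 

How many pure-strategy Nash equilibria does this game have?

3

(Top, A): Player 1 gets 8 (best alternative 4); Player 2 gets 8 (best alternative 7). Neither deviates — NE.
(Middle, C): Player 1 gets 6 (best alternative 4); Player 2 gets 7 (best alternative 3). Neither deviates — NE.
(Bottom, B): Player 1 gets 8 (best alternative 1); Player 2 gets 6 (best alternative 2). Neither deviates — NE.
(Middle, B) is not a NE: Player 1 would switch to Bottom (8 > 1).
No other cell survives both best-response checks, so there are 3 pure NE.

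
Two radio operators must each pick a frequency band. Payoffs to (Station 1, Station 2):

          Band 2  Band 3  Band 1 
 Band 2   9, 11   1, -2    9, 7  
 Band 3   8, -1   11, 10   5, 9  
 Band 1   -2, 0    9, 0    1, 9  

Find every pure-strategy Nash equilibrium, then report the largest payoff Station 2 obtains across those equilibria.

Both Band 2 is a pure NE (Station 1: 9 ≥ 8; Station 2: 11 ≥ 7). Station 2 gets 11.
Both Band 3 is a pure NE (Station 1: 11 ≥ 9; Station 2: 10 ≥ 9). Station 2 gets 10.
Every other cell has a profitable deviation for at least one player. Highest of {11, 10} is 11.

11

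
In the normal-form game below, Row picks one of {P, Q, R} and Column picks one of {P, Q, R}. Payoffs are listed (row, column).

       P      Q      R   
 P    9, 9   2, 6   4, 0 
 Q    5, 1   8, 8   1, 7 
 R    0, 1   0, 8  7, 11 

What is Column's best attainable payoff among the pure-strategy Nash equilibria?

Both P is a pure NE (Row: 9 ≥ 5; Column: 9 ≥ 6). Column gets 9.
Both Q is a pure NE (Row: 8 ≥ 2; Column: 8 ≥ 7). Column gets 8.
Both R is a pure NE (Row: 7 ≥ 4; Column: 11 ≥ 8). Column gets 11.
Every other cell has a profitable deviation for at least one player. Highest of {9, 8, 11} is 11.

11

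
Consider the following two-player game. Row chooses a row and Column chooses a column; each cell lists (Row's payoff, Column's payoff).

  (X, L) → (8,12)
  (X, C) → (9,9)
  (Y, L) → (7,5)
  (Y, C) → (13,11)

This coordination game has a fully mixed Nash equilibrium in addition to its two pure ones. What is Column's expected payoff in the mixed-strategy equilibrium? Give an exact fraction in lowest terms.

Row mixes with probability p on X, chosen so Column is indifferent: 12p + 5(1−p) = 9p + 11(1−p) gives p = 2/3.
Column's expected payoff is 12·2/3 + 5·1/3 = 29/3.

29/3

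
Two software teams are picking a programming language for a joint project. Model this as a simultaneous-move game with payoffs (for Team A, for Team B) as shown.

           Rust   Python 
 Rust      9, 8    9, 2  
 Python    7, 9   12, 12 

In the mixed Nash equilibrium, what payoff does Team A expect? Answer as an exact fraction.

9

Team B mixes with probability q on Rust, chosen so Team A is indifferent: 9q + 9(1−q) = 7q + 12(1−q) gives q = 3/5.
Team A's expected payoff (from either row, since indifferent) is 9·3/5 + 9·2/5 = 9.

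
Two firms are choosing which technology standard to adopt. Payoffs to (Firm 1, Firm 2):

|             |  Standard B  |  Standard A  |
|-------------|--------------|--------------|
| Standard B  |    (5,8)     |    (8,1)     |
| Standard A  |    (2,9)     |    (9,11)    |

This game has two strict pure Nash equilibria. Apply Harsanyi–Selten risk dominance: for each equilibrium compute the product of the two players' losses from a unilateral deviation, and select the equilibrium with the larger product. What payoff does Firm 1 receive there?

5

At both Standard B: Firm 1 loses 5 − 2 = 3 by deviating; Firm 2 loses 8 − 1 = 7. Product = 3·7 = 21.
At both Standard A: Firm 1 loses 9 − 8 = 1 by deviating; Firm 2 loses 11 − 9 = 2. Product = 1·2 = 2.
21 > 2, so both Standard B is risk-dominant. Firm 1's payoff there is 5.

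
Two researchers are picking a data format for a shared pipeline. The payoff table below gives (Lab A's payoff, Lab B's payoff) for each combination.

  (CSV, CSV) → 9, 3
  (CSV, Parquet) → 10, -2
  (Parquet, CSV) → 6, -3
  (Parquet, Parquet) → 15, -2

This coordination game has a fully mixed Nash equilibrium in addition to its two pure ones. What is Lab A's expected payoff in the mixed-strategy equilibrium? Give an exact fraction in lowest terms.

Lab B mixes with probability q on CSV, chosen so Lab A is indifferent: 9q + 10(1−q) = 6q + 15(1−q) gives q = 5/8.
Lab A's expected payoff (from either row, since indifferent) is 9·5/8 + 10·3/8 = 75/8.

75/8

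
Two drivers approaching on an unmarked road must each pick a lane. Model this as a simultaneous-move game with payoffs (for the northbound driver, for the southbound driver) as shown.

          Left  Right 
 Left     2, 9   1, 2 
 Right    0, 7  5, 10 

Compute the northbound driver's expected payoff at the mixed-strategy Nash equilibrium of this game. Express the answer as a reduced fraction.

The southbound driver mixes with probability q on Left, chosen so the northbound driver is indifferent: 2q + 1(1−q) = 0q + 5(1−q) gives q = 2/3.
The northbound driver's expected payoff (from either row, since indifferent) is 2·2/3 + 1·1/3 = 5/3.

5/3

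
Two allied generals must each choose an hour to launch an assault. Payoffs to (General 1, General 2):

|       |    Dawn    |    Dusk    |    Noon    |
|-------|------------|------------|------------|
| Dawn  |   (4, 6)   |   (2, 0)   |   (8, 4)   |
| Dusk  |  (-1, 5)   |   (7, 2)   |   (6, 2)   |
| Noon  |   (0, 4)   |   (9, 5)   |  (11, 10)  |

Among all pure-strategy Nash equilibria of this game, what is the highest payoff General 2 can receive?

Both Dawn is a pure NE (General 1: 4 ≥ 0; General 2: 6 ≥ 4). General 2 gets 6.
Both Noon is a pure NE (General 1: 11 ≥ 8; General 2: 10 ≥ 5). General 2 gets 10.
Every other cell has a profitable deviation for at least one player. Highest of {6, 10} is 10.

10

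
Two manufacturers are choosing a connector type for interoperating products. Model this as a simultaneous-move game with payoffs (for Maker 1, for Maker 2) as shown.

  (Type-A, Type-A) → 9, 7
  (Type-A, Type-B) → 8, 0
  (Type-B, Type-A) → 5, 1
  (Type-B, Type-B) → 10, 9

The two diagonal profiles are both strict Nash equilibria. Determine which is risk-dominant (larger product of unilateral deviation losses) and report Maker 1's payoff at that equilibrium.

9

At both Type-A: Maker 1 loses 9 − 5 = 4 by deviating; Maker 2 loses 7 − 0 = 7. Product = 4·7 = 28.
At both Type-B: Maker 1 loses 10 − 8 = 2 by deviating; Maker 2 loses 9 − 1 = 8. Product = 2·8 = 16.
28 > 16, so both Type-A is risk-dominant. Maker 1's payoff there is 9.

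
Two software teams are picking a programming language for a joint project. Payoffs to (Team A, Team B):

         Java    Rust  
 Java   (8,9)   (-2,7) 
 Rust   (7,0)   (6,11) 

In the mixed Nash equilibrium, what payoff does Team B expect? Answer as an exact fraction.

Team A mixes with probability p on Java, chosen so Team B is indifferent: 9p + 0(1−p) = 7p + 11(1−p) gives p = 11/13.
Team B's expected payoff is 9·11/13 + 0·2/13 = 99/13.

99/13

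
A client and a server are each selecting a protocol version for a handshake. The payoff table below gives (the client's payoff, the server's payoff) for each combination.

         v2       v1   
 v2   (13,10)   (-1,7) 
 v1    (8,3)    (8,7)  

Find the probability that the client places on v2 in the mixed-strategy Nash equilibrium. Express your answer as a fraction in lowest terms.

The client's mix p on v2 must make the server indifferent between v2 and v1.
The server's payoff from v2: 10p + 3(1−p). From v1: 7p + 7(1−p).
Set equal: 3p = 4(1−p) → p = 4/7.

4/7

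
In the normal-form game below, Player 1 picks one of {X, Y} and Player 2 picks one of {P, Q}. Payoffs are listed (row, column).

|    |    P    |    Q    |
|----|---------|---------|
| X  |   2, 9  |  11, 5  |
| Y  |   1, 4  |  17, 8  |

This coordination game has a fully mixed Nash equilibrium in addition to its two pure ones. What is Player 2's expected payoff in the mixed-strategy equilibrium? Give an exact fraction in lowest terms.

Player 1 mixes with probability p on X, chosen so Player 2 is indifferent: 9p + 4(1−p) = 5p + 8(1−p) gives p = 1/2.
Player 2's expected payoff is 9·1/2 + 4·1/2 = 13/2.

13/2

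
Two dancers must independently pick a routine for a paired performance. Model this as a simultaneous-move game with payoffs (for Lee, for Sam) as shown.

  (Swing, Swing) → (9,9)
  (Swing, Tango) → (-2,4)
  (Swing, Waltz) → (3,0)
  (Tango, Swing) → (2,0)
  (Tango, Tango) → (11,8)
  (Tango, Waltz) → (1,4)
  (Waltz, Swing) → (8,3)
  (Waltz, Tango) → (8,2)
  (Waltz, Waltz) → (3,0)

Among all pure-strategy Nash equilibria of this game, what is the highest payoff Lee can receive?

11

Both Swing is a pure NE (Lee: 9 ≥ 8; Sam: 9 ≥ 4). Lee gets 9.
Both Tango is a pure NE (Lee: 11 ≥ 8; Sam: 8 ≥ 4). Lee gets 11.
Every other cell has a profitable deviation for at least one player. Highest of {9, 11} is 11.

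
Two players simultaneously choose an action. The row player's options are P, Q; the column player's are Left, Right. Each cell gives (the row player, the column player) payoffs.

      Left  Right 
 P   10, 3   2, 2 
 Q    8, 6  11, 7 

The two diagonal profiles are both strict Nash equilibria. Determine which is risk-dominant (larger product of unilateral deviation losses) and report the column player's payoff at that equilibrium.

At (P, Left): the row player loses 10 − 8 = 2 by deviating; the column player loses 3 − 2 = 1. Product = 2·1 = 2.
At (Q, Right): the row player loses 11 − 2 = 9 by deviating; the column player loses 7 − 6 = 1. Product = 9·1 = 9.
9 > 2, so (Q, Right) is risk-dominant. The column player's payoff there is 7.

7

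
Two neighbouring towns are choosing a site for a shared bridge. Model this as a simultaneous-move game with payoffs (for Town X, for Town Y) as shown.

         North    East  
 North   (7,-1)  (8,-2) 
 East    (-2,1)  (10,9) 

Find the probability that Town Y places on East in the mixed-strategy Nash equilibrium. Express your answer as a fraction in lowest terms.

9/11

Town Y's mix q on North must make Town X indifferent between North and East.
Town X's payoff from North: 7q + 8(1−q). From East: (-2)q + 10(1−q).
Set equal: 9q = 2(1−q) → q = 2/11.
Probability on East is 1 − 2/11 = 9/11.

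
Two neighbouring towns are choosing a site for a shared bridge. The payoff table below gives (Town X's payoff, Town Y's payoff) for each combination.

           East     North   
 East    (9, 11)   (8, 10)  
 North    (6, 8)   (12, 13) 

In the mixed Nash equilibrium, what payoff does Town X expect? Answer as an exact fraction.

Town Y mixes with probability q on East, chosen so Town X is indifferent: 9q + 8(1−q) = 6q + 12(1−q) gives q = 4/7.
Town X's expected payoff (from either row, since indifferent) is 9·4/7 + 8·3/7 = 60/7.

60/7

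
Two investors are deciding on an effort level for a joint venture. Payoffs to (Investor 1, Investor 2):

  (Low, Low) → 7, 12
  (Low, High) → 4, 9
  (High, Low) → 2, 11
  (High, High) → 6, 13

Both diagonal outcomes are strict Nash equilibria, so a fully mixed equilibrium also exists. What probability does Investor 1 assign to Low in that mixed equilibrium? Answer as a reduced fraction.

Investor 1's mix p on Low must make Investor 2 indifferent between Low and High.
Investor 2's payoff from Low: 12p + 11(1−p). From High: 9p + 13(1−p).
Set equal: 3p = 2(1−p) → p = 2/5.

2/5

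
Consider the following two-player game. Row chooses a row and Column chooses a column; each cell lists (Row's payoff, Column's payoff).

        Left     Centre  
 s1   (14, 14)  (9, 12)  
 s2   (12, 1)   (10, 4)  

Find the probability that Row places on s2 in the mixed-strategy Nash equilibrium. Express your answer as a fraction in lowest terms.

2/5

Row's mix p on s1 must make Column indifferent between Left and Centre.
Column's payoff from Left: 14p + 1(1−p). From Centre: 12p + 4(1−p).
Set equal: 2p = 3(1−p) → p = 3/5.
Probability on s2 is 1 − 3/5 = 2/5.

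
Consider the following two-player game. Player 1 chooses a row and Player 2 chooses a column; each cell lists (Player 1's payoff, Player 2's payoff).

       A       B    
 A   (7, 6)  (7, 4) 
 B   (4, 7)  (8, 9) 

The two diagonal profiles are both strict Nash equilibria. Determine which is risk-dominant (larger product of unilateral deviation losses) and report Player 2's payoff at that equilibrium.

6

At both A: Player 1 loses 7 − 4 = 3 by deviating; Player 2 loses 6 − 4 = 2. Product = 3·2 = 6.
At both B: Player 1 loses 8 − 7 = 1 by deviating; Player 2 loses 9 − 7 = 2. Product = 1·2 = 2.
6 > 2, so both A is risk-dominant. Player 2's payoff there is 6.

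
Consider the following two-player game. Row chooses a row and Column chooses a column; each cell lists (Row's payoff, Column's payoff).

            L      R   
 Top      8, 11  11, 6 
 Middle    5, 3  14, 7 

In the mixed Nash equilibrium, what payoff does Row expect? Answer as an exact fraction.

Column mixes with probability q on L, chosen so Row is indifferent: 8q + 11(1−q) = 5q + 14(1−q) gives q = 1/2.
Row's expected payoff (from either row, since indifferent) is 8·1/2 + 11·1/2 = 19/2.

19/2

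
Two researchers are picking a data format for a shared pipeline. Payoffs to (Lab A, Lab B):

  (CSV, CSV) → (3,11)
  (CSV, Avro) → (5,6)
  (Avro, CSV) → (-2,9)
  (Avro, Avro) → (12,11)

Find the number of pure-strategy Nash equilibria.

Both CSV: Lab A gets 3 (best alternative -2); Lab B gets 11 (best alternative 6). Neither deviates — NE.
Both Avro: Lab A gets 12 (best alternative 5); Lab B gets 11 (best alternative 9). Neither deviates — NE.
(Avro, CSV) is not a NE: Lab A would switch to CSV (3 > -2).
No other cell survives both best-response checks, so there are 2 pure NE.

2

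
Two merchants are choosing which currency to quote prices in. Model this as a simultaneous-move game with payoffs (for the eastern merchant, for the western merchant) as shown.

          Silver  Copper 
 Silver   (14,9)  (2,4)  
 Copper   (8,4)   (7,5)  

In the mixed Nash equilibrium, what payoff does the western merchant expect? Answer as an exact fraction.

29/6

The eastern merchant mixes with probability p on Silver, chosen so the western merchant is indifferent: 9p + 4(1−p) = 4p + 5(1−p) gives p = 1/6.
The western merchant's expected payoff is 9·1/6 + 4·5/6 = 29/6.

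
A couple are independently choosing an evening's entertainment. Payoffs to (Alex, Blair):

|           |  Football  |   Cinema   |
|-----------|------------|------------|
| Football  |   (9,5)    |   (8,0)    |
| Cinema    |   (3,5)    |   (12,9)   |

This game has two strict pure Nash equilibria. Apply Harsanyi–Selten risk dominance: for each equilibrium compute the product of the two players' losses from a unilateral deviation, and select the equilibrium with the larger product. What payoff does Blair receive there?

5

At both Football: Alex loses 9 − 3 = 6 by deviating; Blair loses 5 − 0 = 5. Product = 6·5 = 30.
At both Cinema: Alex loses 12 − 8 = 4 by deviating; Blair loses 9 − 5 = 4. Product = 4·4 = 16.
30 > 16, so both Football is risk-dominant. Blair's payoff there is 5.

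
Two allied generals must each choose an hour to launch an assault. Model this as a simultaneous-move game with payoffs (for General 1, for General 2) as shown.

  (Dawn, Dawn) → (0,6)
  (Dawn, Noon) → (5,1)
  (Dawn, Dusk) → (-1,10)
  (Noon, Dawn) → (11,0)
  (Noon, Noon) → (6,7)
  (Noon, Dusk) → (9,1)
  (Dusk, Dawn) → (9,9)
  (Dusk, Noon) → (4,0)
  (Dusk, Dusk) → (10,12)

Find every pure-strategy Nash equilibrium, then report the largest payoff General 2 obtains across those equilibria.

Both Noon is a pure NE (General 1: 6 ≥ 5; General 2: 7 ≥ 1). General 2 gets 7.
Both Dusk is a pure NE (General 1: 10 ≥ 9; General 2: 12 ≥ 9). General 2 gets 12.
Every other cell has a profitable deviation for at least one player. Highest of {7, 12} is 12.

12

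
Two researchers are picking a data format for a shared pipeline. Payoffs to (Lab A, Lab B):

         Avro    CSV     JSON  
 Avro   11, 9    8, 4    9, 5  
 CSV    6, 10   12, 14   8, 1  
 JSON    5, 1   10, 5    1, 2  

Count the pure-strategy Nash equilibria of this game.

Both Avro: Lab A gets 11 (best alternative 6); Lab B gets 9 (best alternative 5). Neither deviates — NE.
Both CSV: Lab A gets 12 (best alternative 10); Lab B gets 14 (best alternative 10). Neither deviates — NE.
Both JSON is not a NE: Lab A would switch to Avro (9 > 1).
No other cell survives both best-response checks, so there are 2 pure NE.

2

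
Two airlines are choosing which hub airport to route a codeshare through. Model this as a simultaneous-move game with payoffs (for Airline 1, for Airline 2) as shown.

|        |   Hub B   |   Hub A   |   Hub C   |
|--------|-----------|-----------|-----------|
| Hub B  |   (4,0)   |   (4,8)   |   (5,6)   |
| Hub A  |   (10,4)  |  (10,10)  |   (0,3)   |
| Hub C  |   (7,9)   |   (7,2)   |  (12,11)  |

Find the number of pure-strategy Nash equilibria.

2

Both Hub A: Airline 1 gets 10 (best alternative 7); Airline 2 gets 10 (best alternative 4). Neither deviates — NE.
Both Hub C: Airline 1 gets 12 (best alternative 5); Airline 2 gets 11 (best alternative 9). Neither deviates — NE.
Both Hub B is not a NE: Airline 1 would switch to Hub A (10 > 4).
No other cell survives both best-response checks, so there are 2 pure NE.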